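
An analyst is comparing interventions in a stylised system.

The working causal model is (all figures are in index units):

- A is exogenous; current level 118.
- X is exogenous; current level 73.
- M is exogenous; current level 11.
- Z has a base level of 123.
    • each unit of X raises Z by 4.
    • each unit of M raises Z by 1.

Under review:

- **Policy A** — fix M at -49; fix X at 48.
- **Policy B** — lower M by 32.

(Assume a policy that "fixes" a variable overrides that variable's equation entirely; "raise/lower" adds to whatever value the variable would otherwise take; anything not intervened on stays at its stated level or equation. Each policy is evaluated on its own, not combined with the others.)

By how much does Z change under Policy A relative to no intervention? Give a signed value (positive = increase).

-160

Baseline:
  X = 73
  M = 11
  Z = 123 + 4·73 + 11 = 426
Policy A (M := -49, X := 48):
  X = 48
  M = -49
  Z = 123 + 4·48 + (-49) = 266
Change in Z: 266 − 426 = -160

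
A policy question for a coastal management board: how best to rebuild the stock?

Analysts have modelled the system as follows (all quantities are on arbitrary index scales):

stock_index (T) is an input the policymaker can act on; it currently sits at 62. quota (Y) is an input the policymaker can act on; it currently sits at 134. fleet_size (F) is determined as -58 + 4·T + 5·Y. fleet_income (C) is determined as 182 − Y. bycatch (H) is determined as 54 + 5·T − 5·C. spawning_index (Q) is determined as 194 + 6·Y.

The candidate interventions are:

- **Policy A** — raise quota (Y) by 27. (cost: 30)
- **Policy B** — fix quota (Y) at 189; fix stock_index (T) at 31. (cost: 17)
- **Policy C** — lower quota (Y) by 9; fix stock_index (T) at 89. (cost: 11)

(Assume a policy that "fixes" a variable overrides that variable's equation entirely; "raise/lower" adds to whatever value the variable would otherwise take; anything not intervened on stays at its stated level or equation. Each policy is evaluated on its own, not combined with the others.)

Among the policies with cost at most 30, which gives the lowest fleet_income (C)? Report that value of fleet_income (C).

-7

Policy A (Y + 27):
  Y = 134 + 27 = 161
  C = 182 − 161 = 21
Policy B (Y := 189, T := 31):
  Y = 189
  C = 182 − 189 = -7
Policy C (Y − 9, T := 89):
  Y = 134 − 9 = 125
  C = 182 − 125 = 57
Comparing — Policy A: C=21, Policy B: C=-7, Policy C: C=57. Lowest is -7 (Policy B).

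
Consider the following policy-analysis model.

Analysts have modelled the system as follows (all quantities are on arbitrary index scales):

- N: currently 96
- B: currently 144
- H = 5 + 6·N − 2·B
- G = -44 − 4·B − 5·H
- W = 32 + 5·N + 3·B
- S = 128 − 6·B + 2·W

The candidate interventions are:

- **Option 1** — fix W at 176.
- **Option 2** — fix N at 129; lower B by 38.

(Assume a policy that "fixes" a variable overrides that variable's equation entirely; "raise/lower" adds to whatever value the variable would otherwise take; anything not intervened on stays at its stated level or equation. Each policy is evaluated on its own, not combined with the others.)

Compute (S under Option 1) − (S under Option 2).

-1866

Option 1 (W := 176):
  N = 96
  B = 144
  W = 176
  S = 128 − 6·144 + 2·176 = -384
Option 2 (N := 129, B − 38):
  N = 129
  B = 144 − 38 = 106
  W = 32 + 5·129 + 3·106 = 995
  S = 128 − 6·106 + 2·995 = 1482
S: -384 − 1482 = -1866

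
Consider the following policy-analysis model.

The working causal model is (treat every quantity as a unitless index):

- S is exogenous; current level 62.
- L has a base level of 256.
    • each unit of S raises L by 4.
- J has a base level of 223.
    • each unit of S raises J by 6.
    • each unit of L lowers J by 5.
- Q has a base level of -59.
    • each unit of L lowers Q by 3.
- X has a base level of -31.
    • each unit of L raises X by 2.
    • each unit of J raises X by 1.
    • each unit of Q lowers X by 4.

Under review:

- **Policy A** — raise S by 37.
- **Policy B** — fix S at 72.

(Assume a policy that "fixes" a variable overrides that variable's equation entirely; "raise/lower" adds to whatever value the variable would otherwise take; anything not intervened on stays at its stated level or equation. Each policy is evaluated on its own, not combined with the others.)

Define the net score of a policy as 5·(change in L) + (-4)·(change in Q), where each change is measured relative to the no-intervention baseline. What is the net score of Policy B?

Baseline:
  S = 62
  L = 256 + 4·62 = 504
  Q = -59 − 3·504 = -1571
Policy B (S := 72):
  S = 72
  L = 256 + 4·72 = 544
  Q = -59 − 3·544 = -1691
ΔL = 544 − 504 = 40; ΔQ = -1691 − (-1571) = -120
Score = 5·40 + (-4)·(-120) = 680

680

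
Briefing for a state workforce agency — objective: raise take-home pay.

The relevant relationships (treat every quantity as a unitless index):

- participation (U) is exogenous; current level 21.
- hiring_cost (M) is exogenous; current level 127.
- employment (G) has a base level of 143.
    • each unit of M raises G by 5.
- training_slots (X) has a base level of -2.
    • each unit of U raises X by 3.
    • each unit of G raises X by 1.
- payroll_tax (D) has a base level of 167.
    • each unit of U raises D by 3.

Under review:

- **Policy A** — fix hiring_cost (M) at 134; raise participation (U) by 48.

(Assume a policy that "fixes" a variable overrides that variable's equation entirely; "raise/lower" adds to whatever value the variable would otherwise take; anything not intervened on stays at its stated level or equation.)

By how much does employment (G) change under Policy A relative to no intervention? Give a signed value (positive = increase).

35

Baseline:
  M = 127
  G = 143 + 5·127 = 778
Policy A (M := 134, U + 48):
  M = 134
  G = 143 + 5·134 = 813
Change in G: 813 − 778 = 35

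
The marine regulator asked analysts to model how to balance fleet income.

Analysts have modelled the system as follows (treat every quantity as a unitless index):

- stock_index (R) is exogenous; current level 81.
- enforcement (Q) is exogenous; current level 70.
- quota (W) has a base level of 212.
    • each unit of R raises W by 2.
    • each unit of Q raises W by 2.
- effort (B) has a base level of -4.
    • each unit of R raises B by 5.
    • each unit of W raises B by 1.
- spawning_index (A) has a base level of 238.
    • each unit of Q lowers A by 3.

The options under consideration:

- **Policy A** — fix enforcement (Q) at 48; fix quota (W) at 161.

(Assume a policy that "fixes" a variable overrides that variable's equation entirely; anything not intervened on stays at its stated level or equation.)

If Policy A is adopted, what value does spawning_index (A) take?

Policy A (Q := 48, W := 161):
  Q = 48
  A = 238 − 3·48 = 94

94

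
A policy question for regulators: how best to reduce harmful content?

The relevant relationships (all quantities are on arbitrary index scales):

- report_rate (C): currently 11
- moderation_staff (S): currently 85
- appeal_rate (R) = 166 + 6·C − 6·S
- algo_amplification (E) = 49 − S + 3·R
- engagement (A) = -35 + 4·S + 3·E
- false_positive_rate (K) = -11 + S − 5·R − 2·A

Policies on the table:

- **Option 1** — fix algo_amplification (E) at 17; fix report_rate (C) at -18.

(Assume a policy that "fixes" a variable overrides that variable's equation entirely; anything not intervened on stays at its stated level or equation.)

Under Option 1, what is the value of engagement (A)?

Option 1 (E := 17, C := -18):
  C = -18
  S = 85
  R = 166 + 6·(-18) − 6·85 = -452
  E = 17
  A = -35 + 4·85 + 3·17 = 356

356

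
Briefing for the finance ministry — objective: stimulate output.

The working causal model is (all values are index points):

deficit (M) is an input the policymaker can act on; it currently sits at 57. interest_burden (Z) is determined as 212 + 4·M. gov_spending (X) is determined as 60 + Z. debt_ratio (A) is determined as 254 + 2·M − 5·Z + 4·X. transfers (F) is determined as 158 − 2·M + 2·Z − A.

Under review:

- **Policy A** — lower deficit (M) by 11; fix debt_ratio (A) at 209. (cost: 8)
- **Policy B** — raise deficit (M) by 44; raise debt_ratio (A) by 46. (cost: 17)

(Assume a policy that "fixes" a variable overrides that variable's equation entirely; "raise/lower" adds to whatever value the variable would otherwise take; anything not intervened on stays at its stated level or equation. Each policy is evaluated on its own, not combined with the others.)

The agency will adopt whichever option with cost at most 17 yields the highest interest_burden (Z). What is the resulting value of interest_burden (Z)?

616

Policy A (M − 11, A := 209):
  M = 57 − 11 = 46
  Z = 212 + 4·46 = 396
Policy B (M + 44, A + 46):
  M = 57 + 44 = 101
  Z = 212 + 4·101 = 616
Comparing — Policy A: Z=396, Policy B: Z=616. Highest is 616 (Policy B).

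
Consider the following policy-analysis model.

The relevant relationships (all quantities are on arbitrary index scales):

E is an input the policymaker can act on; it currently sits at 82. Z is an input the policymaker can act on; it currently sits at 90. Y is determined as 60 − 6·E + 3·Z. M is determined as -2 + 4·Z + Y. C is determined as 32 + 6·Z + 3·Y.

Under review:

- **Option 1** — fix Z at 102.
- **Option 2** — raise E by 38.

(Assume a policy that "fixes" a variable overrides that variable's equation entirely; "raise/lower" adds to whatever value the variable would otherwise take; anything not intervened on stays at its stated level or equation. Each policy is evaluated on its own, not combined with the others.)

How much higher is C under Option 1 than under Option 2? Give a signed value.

Option 1 (Z := 102):
  E = 82
  Z = 102
  Y = 60 − 6·82 + 3·102 = -126
  C = 32 + 6·102 + 3·(-126) = 266
Option 2 (E + 38):
  E = 82 + 38 = 120
  Z = 90
  Y = 60 − 6·120 + 3·90 = -390
  C = 32 + 6·90 + 3·(-390) = -598
C: 266 − (-598) = 864

864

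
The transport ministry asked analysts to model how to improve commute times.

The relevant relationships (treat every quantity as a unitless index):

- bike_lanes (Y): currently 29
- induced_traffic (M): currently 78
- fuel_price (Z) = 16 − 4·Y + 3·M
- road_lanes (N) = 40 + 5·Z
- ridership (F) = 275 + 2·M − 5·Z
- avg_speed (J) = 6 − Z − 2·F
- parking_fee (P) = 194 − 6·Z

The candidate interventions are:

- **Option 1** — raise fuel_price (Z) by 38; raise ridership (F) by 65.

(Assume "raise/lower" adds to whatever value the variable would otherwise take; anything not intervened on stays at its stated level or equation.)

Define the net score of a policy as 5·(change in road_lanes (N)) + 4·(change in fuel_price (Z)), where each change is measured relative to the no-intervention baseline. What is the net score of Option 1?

Baseline:
  Y = 29
  M = 78
  Z = 16 − 4·29 + 3·78 = 134
  N = 40 + 5·134 = 710
Option 1 (Z + 38, F + 65):
  Y = 29
  M = 78
  Z = 16 − 4·29 + 3·78 (+38 from intervention) = 172
  N = 40 + 5·172 = 900
ΔN = 900 − 710 = 190; ΔZ = 172 − 134 = 38
Score = 5·190 + 4·38 = 1102

1102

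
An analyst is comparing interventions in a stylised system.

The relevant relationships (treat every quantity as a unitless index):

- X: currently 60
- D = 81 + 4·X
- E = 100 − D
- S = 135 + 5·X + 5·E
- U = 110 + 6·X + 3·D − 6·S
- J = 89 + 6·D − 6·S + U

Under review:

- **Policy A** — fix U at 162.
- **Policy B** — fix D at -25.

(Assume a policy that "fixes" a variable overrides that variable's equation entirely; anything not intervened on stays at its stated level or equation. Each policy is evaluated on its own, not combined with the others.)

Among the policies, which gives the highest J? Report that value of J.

6197

Policy A (U := 162):
  X = 60
  D = 81 + 4·60 = 321
  E = 100 − 321 = -221
  S = 135 + 5·60 + 5·(-221) = -670
  U = 162
  J = 89 + 6·321 − 6·(-670) + 162 = 6197
Policy B (D := -25):
  X = 60
  D = -25
  E = 100 − (-25) = 125
  S = 135 + 5·60 + 5·125 = 1060
  U = 110 + 6·60 + 3·(-25) − 6·1060 = -5965
  J = 89 + 6·(-25) − 6·1060 + (-5965) = -12386
Comparing — Policy A: J=6197, Policy B: J=-12386. Highest is 6197 (Policy A).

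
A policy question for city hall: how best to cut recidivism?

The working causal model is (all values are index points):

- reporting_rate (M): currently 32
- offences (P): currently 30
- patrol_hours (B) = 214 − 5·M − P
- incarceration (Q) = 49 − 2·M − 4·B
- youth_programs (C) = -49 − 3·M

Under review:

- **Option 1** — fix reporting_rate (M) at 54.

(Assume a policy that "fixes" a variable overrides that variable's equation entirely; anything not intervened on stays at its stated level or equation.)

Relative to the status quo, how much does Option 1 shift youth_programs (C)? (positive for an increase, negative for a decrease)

Baseline:
  M = 32
  C = -49 − 3·32 = -145
Option 1 (M := 54):
  M = 54
  C = -49 − 3·54 = -211
Change in C: -211 − (-145) = -66

-66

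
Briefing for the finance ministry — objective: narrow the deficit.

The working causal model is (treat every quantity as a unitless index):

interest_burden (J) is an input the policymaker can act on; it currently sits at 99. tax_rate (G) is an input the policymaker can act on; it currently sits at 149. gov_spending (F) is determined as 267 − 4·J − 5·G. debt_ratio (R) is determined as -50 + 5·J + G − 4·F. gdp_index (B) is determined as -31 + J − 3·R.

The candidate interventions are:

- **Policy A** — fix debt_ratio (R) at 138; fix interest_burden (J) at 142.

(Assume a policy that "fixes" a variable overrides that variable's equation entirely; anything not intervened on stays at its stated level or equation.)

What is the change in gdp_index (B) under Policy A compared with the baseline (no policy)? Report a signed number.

Baseline:
  J = 99
  G = 149
  F = 267 − 4·99 − 5·149 = -874
  R = -50 + 5·99 + 149 − 4·(-874) = 4090
  B = -31 + 99 − 3·4090 = -12202
Policy A (R := 138, J := 142):
  J = 142
  G = 149
  F = 267 − 4·142 − 5·149 = -1046
  R = 138
  B = -31 + 142 − 3·138 = -303
Change in B: -303 − (-12202) = 11899

11899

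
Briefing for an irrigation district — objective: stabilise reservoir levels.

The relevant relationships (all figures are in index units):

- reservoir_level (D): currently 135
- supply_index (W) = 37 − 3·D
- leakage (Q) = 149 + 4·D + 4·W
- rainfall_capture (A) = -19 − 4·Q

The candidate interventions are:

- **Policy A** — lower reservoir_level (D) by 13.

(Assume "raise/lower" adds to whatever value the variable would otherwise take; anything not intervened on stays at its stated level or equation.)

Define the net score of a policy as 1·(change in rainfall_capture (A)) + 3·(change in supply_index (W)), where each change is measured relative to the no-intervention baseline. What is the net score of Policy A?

-299

Baseline:
  D = 135
  W = 37 − 3·135 = -368
  Q = 149 + 4·135 + 4·(-368) = -783
  A = -19 − 4·(-783) = 3113
Policy A (D − 13):
  D = 135 − 13 = 122
  W = 37 − 3·122 = -329
  Q = 149 + 4·122 + 4·(-329) = -679
  A = -19 − 4·(-679) = 2697
ΔA = 2697 − 3113 = -416; ΔW = -329 − (-368) = 39
Score = 1·(-416) + 3·39 = -299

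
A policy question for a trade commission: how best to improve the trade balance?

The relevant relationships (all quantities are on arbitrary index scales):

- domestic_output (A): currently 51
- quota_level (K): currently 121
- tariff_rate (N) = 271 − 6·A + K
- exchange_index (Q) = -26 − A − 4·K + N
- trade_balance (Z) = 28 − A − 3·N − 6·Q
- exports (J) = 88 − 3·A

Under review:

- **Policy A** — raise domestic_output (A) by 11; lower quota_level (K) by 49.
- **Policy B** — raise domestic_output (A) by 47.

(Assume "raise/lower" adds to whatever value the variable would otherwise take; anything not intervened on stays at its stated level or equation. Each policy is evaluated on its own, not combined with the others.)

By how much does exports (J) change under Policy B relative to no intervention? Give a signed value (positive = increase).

Baseline:
  A = 51
  J = 88 − 3·51 = -65
Policy B (A + 47):
  A = 51 + 47 = 98
  J = 88 − 3·98 = -206
Change in J: -206 − (-65) = -141

-141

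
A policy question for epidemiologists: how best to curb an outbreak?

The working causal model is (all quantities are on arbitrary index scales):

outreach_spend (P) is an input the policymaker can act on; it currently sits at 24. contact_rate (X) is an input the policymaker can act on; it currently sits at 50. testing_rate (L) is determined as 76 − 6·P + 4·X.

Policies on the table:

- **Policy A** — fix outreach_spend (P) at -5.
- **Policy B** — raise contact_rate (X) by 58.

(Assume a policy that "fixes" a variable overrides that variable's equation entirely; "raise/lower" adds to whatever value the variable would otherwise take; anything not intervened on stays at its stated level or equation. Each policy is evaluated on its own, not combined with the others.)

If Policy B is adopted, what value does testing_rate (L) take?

364

Policy B (X + 58):
  P = 24
  X = 50 + 58 = 108
  L = 76 − 6·24 + 4·108 = 364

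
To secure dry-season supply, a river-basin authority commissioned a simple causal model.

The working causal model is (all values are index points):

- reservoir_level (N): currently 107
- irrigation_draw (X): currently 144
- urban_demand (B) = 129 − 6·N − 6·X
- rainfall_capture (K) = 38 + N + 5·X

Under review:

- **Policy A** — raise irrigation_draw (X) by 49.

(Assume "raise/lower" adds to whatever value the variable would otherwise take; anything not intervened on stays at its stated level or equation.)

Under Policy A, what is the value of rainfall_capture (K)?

1110

Policy A (X + 49):
  N = 107
  X = 144 + 49 = 193
  K = 38 + 107 + 5·193 = 1110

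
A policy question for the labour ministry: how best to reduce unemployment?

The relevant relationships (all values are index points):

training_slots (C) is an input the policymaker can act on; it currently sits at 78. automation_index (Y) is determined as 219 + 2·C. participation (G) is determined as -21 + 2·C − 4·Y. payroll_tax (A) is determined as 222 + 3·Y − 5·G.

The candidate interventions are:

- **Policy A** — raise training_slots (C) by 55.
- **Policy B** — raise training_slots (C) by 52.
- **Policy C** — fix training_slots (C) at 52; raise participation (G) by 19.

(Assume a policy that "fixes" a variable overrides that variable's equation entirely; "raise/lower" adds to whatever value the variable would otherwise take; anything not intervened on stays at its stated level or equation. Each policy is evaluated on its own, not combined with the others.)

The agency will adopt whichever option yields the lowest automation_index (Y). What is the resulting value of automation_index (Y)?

Policy A (C + 55):
  C = 78 + 55 = 133
  Y = 219 + 2·133 = 485
Policy B (C + 52):
  C = 78 + 52 = 130
  Y = 219 + 2·130 = 479
Policy C (C := 52, G + 19):
  C = 52
  Y = 219 + 2·52 = 323
Comparing — Policy A: Y=485, Policy B: Y=479, Policy C: Y=323. Lowest is 323 (Policy C).

323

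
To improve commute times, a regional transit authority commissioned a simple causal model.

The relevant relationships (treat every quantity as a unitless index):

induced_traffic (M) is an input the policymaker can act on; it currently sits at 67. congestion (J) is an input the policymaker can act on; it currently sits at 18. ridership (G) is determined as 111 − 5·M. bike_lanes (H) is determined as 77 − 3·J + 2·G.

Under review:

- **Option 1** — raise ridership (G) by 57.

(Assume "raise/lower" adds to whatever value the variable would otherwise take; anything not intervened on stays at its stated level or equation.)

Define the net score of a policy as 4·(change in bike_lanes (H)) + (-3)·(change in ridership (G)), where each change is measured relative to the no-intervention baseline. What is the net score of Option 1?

285

Baseline:
  M = 67
  J = 18
  G = 111 − 5·67 = -224
  H = 77 − 3·18 + 2·(-224) = -425
Option 1 (G + 57):
  M = 67
  J = 18
  G = 111 − 5·67 (+57 from intervention) = -167
  H = 77 − 3·18 + 2·(-167) = -311
ΔH = -311 − (-425) = 114; ΔG = -167 − (-224) = 57
Score = 4·114 + (-3)·57 = 285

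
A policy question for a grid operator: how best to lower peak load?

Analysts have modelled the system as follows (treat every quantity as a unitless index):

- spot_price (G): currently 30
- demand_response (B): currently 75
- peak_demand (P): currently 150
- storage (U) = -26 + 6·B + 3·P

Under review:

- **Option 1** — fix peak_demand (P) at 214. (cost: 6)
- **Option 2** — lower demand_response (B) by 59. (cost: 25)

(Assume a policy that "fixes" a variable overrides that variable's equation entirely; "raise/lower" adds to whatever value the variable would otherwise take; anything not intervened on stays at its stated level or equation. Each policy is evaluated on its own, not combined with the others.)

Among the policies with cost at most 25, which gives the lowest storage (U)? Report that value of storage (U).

520

Option 1 (P := 214):
  B = 75
  P = 214
  U = -26 + 6·75 + 3·214 = 1066
Option 2 (B − 59):
  B = 75 − 59 = 16
  P = 150
  U = -26 + 6·16 + 3·150 = 520
Comparing — Option 1: U=1066, Option 2: U=520. Lowest is 520 (Option 2).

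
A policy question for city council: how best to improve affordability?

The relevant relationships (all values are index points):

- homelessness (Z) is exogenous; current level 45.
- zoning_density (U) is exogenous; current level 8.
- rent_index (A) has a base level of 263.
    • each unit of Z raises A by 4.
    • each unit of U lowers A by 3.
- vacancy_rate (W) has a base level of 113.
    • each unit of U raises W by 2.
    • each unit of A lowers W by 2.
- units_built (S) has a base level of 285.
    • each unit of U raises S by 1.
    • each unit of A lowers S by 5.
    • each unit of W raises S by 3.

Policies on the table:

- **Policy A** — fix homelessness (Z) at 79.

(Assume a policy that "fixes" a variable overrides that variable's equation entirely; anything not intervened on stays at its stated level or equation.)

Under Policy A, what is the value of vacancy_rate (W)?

Policy A (Z := 79):
  Z = 79
  U = 8
  A = 263 + 4·79 − 3·8 = 555
  W = 113 + 2·8 − 2·555 = -981

-981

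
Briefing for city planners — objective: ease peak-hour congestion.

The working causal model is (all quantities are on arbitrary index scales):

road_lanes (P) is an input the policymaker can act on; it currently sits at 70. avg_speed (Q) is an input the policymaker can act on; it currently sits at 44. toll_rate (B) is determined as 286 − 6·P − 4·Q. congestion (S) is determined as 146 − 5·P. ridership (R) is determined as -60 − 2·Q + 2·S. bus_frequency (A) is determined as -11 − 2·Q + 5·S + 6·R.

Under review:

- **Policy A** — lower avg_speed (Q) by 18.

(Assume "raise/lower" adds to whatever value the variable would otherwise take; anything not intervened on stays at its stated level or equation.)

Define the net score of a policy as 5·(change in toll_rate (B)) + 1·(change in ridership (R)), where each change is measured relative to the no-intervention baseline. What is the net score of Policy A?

396

Baseline:
  P = 70
  Q = 44
  B = 286 − 6·70 − 4·44 = -310
  S = 146 − 5·70 = -204
  R = -60 − 2·44 + 2·(-204) = -556
Policy A (Q − 18):
  P = 70
  Q = 44 − 18 = 26
  B = 286 − 6·70 − 4·26 = -238
  S = 146 − 5·70 = -204
  R = -60 − 2·26 + 2·(-204) = -520
ΔB = -238 − (-310) = 72; ΔR = -520 − (-556) = 36
Score = 5·72 + 1·36 = 396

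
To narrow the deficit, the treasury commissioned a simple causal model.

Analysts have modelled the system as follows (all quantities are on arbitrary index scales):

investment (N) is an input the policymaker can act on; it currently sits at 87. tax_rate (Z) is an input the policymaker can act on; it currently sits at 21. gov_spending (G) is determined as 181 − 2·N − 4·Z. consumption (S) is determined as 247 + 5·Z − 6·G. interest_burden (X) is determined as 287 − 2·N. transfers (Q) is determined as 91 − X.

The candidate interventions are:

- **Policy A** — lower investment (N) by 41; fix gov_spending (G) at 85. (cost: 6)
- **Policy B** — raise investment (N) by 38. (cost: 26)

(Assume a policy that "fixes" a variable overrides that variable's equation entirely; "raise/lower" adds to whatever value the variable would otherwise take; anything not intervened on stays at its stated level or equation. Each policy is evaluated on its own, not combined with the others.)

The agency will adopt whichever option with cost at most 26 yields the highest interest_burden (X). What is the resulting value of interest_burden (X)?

Policy A (N − 41, G := 85):
  N = 87 − 41 = 46
  X = 287 − 2·46 = 195
Policy B (N + 38):
  N = 87 + 38 = 125
  X = 287 − 2·125 = 37
Comparing — Policy A: X=195, Policy B: X=37. Highest is 195 (Policy A).

195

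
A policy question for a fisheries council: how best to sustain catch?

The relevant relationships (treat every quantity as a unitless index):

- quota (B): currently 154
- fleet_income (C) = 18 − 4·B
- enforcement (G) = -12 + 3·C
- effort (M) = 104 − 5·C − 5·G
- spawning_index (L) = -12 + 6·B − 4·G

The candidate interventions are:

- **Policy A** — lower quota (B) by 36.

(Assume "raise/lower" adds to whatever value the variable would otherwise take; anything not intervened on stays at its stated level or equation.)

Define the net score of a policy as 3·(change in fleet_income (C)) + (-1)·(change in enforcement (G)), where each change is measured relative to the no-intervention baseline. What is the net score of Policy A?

0

Baseline:
  B = 154
  C = 18 − 4·154 = -598
  G = -12 + 3·(-598) = -1806
Policy A (B − 36):
  B = 154 − 36 = 118
  C = 18 − 4·118 = -454
  G = -12 + 3·(-454) = -1374
ΔC = -454 − (-598) = 144; ΔG = -1374 − (-1806) = 432
Score = 3·144 + (-1)·432 = 0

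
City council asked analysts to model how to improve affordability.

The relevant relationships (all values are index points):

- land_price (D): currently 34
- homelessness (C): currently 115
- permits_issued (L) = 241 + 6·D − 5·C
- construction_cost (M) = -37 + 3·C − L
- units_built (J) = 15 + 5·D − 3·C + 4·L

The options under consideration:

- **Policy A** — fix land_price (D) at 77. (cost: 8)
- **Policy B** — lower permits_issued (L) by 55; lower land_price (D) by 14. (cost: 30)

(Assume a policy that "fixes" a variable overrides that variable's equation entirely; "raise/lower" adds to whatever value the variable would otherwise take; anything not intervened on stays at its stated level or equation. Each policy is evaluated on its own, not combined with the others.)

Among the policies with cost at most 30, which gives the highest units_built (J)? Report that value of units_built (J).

567

Policy A (D := 77):
  D = 77
  C = 115
  L = 241 + 6·77 − 5·115 = 128
  J = 15 + 5·77 − 3·115 + 4·128 = 567
Policy B (L − 55, D − 14):
  D = 34 − 14 = 20
  C = 115
  L = 241 + 6·20 − 5·115 (−55 from intervention) = -269
  J = 15 + 5·20 − 3·115 + 4·(-269) = -1306
Comparing — Policy A: J=567, Policy B: J=-1306. Highest is 567 (Policy A).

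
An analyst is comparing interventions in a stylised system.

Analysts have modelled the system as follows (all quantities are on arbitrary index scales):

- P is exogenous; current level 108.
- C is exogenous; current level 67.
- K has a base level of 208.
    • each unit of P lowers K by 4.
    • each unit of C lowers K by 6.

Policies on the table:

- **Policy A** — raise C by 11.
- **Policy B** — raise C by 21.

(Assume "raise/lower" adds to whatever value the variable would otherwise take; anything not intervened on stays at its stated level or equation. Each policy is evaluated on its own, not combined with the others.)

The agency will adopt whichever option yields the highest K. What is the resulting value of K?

-692

Policy A (C + 11):
  P = 108
  C = 67 + 11 = 78
  K = 208 − 4·108 − 6·78 = -692
Policy B (C + 21):
  P = 108
  C = 67 + 21 = 88
  K = 208 − 4·108 − 6·88 = -752
Comparing — Policy A: K=-692, Policy B: K=-752. Highest is -692 (Policy A).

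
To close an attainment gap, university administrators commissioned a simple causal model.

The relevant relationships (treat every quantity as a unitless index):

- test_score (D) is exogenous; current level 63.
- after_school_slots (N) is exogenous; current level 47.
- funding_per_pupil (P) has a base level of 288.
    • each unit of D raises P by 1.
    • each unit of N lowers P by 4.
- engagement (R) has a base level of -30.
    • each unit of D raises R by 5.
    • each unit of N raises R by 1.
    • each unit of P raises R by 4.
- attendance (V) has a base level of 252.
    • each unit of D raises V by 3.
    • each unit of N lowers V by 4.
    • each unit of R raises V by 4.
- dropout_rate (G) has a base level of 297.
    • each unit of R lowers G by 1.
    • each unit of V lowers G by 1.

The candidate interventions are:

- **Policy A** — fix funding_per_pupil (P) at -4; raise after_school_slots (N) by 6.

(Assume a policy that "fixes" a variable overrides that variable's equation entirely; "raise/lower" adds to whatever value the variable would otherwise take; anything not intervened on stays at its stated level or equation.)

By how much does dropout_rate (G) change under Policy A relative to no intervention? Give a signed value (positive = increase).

Baseline:
  D = 63
  N = 47
  P = 288 + 63 − 4·47 = 163
  R = -30 + 5·63 + 47 + 4·163 = 984
  V = 252 + 3·63 − 4·47 + 4·984 = 4189
  G = 297 − 984 − 4189 = -4876
Policy A (P := -4, N + 6):
  D = 63
  N = 47 + 6 = 53
  P = -4
  R = -30 + 5·63 + 53 + 4·(-4) = 322
  V = 252 + 3·63 − 4·53 + 4·322 = 1517
  G = 297 − 322 − 1517 = -1542
Change in G: -1542 − (-4876) = 3334

3334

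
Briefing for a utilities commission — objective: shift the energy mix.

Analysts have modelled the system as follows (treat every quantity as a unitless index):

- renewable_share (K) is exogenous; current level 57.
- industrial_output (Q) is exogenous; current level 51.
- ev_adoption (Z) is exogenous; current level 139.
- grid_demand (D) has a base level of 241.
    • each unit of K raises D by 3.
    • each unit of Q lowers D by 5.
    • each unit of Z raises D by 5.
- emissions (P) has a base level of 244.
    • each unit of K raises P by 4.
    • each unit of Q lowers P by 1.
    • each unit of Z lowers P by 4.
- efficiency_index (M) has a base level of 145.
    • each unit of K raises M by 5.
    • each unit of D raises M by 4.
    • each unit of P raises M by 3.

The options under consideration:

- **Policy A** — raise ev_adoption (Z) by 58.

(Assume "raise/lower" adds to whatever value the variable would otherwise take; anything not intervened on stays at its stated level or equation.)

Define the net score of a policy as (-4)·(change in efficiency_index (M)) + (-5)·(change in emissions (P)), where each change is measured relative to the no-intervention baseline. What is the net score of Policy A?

-696

Baseline:
  K = 57
  Q = 51
  Z = 139
  D = 241 + 3·57 − 5·51 + 5·139 = 852
  P = 244 + 4·57 − 51 − 4·139 = -135
  M = 145 + 5·57 + 4·852 + 3·(-135) = 3433
Policy A (Z + 58):
  K = 57
  Q = 51
  Z = 139 + 58 = 197
  D = 241 + 3·57 − 5·51 + 5·197 = 1142
  P = 244 + 4·57 − 51 − 4·197 = -367
  M = 145 + 5·57 + 4·1142 + 3·(-367) = 3897
ΔM = 3897 − 3433 = 464; ΔP = -367 − (-135) = -232
Score = (-4)·464 + (-5)·(-232) = -696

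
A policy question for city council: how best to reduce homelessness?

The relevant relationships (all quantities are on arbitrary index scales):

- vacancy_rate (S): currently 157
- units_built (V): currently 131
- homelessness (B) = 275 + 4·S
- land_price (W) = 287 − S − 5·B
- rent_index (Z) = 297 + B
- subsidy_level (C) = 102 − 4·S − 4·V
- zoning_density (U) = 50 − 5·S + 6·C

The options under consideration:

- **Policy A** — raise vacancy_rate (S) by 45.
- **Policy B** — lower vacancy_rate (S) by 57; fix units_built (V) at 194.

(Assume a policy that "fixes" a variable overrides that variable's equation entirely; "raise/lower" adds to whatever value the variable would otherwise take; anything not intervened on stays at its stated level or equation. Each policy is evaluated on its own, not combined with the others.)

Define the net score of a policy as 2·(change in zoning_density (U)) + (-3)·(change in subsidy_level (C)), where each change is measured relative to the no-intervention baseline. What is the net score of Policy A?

-2070

Baseline:
  S = 157
  V = 131
  C = 102 − 4·157 − 4·131 = -1050
  U = 50 − 5·157 + 6·(-1050) = -7035
Policy A (S + 45):
  S = 157 + 45 = 202
  V = 131
  C = 102 − 4·202 − 4·131 = -1230
  U = 50 − 5·202 + 6·(-1230) = -8340
ΔU = -8340 − (-7035) = -1305; ΔC = -1230 − (-1050) = -180
Score = 2·(-1305) + (-3)·(-180) = -2070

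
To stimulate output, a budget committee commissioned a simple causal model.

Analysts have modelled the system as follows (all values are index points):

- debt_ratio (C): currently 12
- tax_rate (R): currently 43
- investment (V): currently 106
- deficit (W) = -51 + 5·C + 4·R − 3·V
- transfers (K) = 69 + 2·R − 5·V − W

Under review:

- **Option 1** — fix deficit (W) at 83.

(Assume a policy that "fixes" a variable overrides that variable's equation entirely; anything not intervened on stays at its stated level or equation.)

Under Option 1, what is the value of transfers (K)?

-458

Option 1 (W := 83):
  C = 12
  R = 43
  V = 106
  W = 83
  K = 69 + 2·43 − 5·106 − 83 = -458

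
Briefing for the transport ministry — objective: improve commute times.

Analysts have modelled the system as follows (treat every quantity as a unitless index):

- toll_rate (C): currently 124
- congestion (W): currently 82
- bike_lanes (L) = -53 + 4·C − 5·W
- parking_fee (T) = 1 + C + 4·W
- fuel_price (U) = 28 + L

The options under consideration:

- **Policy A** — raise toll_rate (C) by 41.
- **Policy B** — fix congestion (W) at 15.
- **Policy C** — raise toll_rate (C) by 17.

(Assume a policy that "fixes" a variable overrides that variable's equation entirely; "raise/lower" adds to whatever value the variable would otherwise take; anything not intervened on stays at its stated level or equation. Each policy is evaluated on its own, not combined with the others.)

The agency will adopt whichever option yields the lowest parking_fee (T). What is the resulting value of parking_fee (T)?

Policy A (C + 41):
  C = 124 + 41 = 165
  W = 82
  T = 1 + 165 + 4·82 = 494
Policy B (W := 15):
  C = 124
  W = 15
  T = 1 + 124 + 4·15 = 185
Policy C (C + 17):
  C = 124 + 17 = 141
  W = 82
  T = 1 + 141 + 4·82 = 470
Comparing — Policy A: T=494, Policy B: T=185, Policy C: T=470. Lowest is 185 (Policy B).

185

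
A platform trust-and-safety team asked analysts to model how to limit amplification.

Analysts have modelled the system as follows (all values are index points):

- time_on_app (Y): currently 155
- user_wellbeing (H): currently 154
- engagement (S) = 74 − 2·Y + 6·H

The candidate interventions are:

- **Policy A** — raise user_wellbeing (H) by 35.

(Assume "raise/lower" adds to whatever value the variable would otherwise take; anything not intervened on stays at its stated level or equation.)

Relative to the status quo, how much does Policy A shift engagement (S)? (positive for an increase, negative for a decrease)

Baseline:
  Y = 155
  H = 154
  S = 74 − 2·155 + 6·154 = 688
Policy A (H + 35):
  Y = 155
  H = 154 + 35 = 189
  S = 74 − 2·155 + 6·189 = 898
Change in S: 898 − 688 = 210

210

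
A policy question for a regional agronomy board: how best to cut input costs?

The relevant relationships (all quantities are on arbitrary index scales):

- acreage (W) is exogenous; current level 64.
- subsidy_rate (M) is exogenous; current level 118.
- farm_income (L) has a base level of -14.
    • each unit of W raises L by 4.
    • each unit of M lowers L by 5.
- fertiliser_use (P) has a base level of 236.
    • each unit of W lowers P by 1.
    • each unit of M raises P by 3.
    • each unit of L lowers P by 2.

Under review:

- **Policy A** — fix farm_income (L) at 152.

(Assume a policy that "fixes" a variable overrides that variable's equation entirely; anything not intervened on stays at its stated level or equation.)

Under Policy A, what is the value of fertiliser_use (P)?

Policy A (L := 152):
  W = 64
  M = 118
  L = 152
  P = 236 − 64 + 3·118 − 2·152 = 222

222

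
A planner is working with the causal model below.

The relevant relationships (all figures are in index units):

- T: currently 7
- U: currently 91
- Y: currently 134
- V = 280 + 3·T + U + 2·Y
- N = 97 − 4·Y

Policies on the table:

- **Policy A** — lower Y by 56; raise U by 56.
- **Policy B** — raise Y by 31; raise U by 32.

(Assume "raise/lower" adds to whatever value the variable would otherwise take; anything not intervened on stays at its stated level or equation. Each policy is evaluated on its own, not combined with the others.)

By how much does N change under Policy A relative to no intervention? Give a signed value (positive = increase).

Baseline:
  Y = 134
  N = 97 − 4·134 = -439
Policy A (Y − 56, U + 56):
  Y = 134 − 56 = 78
  N = 97 − 4·78 = -215
Change in N: -215 − (-439) = 224

224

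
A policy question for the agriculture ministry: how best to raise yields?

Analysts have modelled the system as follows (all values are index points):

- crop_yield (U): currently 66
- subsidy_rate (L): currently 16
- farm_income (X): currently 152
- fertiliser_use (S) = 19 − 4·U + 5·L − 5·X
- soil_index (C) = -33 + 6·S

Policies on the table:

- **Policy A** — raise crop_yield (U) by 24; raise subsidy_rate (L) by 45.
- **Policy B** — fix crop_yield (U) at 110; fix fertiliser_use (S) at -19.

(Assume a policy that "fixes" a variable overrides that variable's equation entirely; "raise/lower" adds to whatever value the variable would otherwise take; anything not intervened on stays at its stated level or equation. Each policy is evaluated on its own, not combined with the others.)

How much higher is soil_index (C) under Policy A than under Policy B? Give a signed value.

Policy A (U + 24, L + 45):
  U = 66 + 24 = 90
  L = 16 + 45 = 61
  X = 152
  S = 19 − 4·90 + 5·61 − 5·152 = -796
  C = -33 + 6·(-796) = -4809
Policy B (U := 110, S := -19):
  U = 110
  L = 16
  X = 152
  S = -19
  C = -33 + 6·(-19) = -147
C: -4809 − (-147) = -4662

-4662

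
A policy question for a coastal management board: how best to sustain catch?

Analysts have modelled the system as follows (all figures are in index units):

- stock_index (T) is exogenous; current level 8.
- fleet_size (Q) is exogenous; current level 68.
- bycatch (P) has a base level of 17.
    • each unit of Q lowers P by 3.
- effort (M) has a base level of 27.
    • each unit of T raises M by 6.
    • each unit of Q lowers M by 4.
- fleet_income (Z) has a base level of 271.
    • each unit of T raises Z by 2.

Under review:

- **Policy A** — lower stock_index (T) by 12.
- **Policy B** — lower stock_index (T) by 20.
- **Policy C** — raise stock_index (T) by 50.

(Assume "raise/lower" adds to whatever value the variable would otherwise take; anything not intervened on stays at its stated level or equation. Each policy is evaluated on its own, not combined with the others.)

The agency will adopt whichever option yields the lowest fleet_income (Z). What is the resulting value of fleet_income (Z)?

247

Policy A (T − 12):
  T = 8 − 12 = -4
  Z = 271 + 2·(-4) = 263
Policy B (T − 20):
  T = 8 − 20 = -12
  Z = 271 + 2·(-12) = 247
Policy C (T + 50):
  T = 8 + 50 = 58
  Z = 271 + 2·58 = 387
Comparing — Policy A: Z=263, Policy B: Z=247, Policy C: Z=387. Lowest is 247 (Policy B).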